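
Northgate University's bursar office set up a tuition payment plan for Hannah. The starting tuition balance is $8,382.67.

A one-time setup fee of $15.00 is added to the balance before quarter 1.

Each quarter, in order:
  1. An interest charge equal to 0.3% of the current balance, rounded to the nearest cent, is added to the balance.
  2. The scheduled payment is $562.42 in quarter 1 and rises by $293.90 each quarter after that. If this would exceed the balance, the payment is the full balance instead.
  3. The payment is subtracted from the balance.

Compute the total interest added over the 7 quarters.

$111.38

# | Opening | Interest | Payment | End bal
1 | $8,397.67 | $25.19 | $562.42 | $7,860.44
2 | $7,860.44 | $23.58 | $856.32 | $7,027.70
3 | $7,027.70 | $21.08 | $1,150.22 | $5,898.56
4 | $5,898.56 | $17.70 | $1,444.12 | $4,472.14
5 | $4,472.14 | $13.42 | $1,738.02 | $2,747.54
6 | $2,747.54 | $8.24 | $2,031.92 | $723.86
7 | $723.86 | $2.17 | $726.03 | $0.00
Total interest: $25.19 + $23.58 + $21.08 + $17.70 + $13.42 + $8.24 + $2.17 = $111.38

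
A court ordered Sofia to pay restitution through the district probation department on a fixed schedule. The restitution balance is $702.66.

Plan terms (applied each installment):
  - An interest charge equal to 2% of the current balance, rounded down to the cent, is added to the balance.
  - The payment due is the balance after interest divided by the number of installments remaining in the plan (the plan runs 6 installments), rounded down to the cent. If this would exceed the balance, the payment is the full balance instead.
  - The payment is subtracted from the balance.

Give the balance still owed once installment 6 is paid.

Installment 1: opening $702.66; interest $14.05 → $716.71; payment $119.45; balance $597.26
Installment 2: opening $597.26; interest $11.94 → $609.20; payment $121.84; balance $487.36
Installment 3: opening $487.36; interest $9.74 → $497.10; payment $124.27; balance $372.83
Installment 4: opening $372.83; interest $7.45 → $380.28; payment $126.76; balance $253.52
Installment 5: opening $253.52; interest $5.07 → $258.59; payment $129.29; balance $129.30
Installment 6: opening $129.30; interest $2.58 → $131.88; payment $131.88; balance $0.00

$0.00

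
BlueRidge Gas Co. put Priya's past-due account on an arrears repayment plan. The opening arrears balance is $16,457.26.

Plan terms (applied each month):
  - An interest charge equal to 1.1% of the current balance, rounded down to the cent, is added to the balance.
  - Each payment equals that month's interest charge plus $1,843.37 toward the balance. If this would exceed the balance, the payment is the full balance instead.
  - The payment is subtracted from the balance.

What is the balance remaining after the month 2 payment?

$12,770.52

Month 1: $16,457.26 +$181.02 interest = $16,638.28; pay $2,024.39 → $14,613.89
Month 2: $14,613.89 +$160.75 interest = $14,774.64; pay $2,004.12 → $12,770.52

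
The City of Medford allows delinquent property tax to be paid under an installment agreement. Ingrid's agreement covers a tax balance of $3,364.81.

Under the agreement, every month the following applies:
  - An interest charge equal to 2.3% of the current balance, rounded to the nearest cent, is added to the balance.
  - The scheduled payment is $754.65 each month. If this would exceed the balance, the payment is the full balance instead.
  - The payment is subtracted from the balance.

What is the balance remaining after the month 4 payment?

$560.87

# | Opening | Interest | Payment | End bal
1 | $3,364.81 | $77.39 | $754.65 | $2,687.55
2 | $2,687.55 | $61.81 | $754.65 | $1,994.71
3 | $1,994.71 | $45.88 | $754.65 | $1,285.94
4 | $1,285.94 | $29.58 | $754.65 | $560.87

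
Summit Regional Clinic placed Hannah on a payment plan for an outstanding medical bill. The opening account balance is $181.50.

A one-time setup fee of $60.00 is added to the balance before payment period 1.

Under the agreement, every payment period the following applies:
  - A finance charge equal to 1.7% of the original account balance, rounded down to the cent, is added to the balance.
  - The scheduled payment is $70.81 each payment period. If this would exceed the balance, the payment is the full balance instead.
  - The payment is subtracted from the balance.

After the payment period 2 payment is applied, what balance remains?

$106.04

Payment period 1: opening $241.50; interest $3.08 → $244.58; payment $70.81; balance $173.77
Payment period 2: opening $173.77; interest $3.08 → $176.85; payment $70.81; balance $106.04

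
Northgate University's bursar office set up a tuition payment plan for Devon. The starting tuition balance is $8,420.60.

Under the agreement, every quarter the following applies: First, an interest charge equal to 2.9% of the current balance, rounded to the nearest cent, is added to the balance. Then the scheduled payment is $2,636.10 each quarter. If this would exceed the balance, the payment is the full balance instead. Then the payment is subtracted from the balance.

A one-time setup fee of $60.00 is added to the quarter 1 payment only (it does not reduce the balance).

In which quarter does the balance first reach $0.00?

4

Quarter 1: $8,420.60 +$244.20 interest = $8,664.80; pay $2,636.10 (+ $60.00 fee) → $6,028.70
Quarter 2: $6,028.70 +$174.83 interest = $6,203.53; pay $2,636.10 → $3,567.43
Quarter 3: $3,567.43 +$103.46 interest = $3,670.89; pay $2,636.10 → $1,034.79
Quarter 4: $1,034.79 +$30.01 interest = $1,064.80; pay $1,064.80 → $0.00
Balance reaches $0.00 in quarter 4.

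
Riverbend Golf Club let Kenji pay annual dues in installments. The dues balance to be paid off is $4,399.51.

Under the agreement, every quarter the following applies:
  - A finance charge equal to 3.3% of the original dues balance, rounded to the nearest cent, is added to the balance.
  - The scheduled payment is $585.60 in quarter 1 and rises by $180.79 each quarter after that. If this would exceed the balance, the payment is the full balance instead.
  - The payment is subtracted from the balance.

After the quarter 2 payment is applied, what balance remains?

$3,337.88

# | Opening | Interest | Payment | End bal
1 | $4,399.51 | $145.18 | $585.60 | $3,959.09
2 | $3,959.09 | $145.18 | $766.39 | $3,337.88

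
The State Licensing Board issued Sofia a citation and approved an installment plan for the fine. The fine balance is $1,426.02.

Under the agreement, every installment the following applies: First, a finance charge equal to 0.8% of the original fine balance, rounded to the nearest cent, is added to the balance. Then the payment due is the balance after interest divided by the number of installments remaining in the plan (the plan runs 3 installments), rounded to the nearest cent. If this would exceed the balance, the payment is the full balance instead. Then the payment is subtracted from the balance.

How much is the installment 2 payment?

$484.85

Installment 1: opening $1,426.02; interest $11.41 → $1,437.43; payment $479.14; balance $958.29
Installment 2: opening $958.29; interest $11.41 → $969.70; payment $484.85; balance $484.85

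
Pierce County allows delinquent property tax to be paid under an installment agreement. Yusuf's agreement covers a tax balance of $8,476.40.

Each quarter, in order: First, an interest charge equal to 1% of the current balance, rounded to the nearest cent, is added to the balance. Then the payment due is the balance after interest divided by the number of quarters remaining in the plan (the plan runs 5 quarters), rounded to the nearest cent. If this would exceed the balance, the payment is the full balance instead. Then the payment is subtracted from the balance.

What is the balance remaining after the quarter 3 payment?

$3,493.29

# | Opening | Interest | Payment | End bal
1 | $8,476.40 | $84.76 | $1,712.23 | $6,848.93
2 | $6,848.93 | $68.49 | $1,729.36 | $5,188.06
3 | $5,188.06 | $51.88 | $1,746.65 | $3,493.29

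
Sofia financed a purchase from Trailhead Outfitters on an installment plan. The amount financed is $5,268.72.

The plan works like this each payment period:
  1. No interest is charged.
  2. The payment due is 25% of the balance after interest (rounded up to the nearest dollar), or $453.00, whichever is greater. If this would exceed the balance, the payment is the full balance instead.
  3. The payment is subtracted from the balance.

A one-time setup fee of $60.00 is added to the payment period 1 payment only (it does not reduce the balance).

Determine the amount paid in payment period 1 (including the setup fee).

Payment period 1: opening $5,268.72; payment $1,318.00 (+ $60.00 fee); balance $3,950.72

$1,378.00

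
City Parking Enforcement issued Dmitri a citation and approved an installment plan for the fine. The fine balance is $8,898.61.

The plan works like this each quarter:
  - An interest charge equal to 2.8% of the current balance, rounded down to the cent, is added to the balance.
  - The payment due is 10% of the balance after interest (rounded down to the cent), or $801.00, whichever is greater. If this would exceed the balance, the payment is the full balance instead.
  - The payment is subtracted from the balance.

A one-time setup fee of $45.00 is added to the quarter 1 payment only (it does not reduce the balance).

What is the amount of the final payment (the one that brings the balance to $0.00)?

# | Opening | Interest | Payment | Fee | End bal
1 | $8,898.61 | $249.16 | $914.77 | $45.00 | $8,233.00
2 | $8,233.00 | $230.52 | $846.35 | — | $7,617.17
3 | $7,617.17 | $213.28 | $801.00 | — | $7,029.45
4 | $7,029.45 | $196.82 | $801.00 | — | $6,425.27
5 | $6,425.27 | $179.90 | $801.00 | — | $5,804.17
6 | $5,804.17 | $162.51 | $801.00 | — | $5,165.68
7 | $5,165.68 | $144.63 | $801.00 | — | $4,509.31
8 | $4,509.31 | $126.26 | $801.00 | — | $3,834.57
9 | $3,834.57 | $107.36 | $801.00 | — | $3,140.93
10 | $3,140.93 | $87.94 | $801.00 | — | $2,427.87
11 | $2,427.87 | $67.98 | $801.00 | — | $1,694.85
12 | $1,694.85 | $47.45 | $801.00 | — | $941.30
13 | $941.30 | $26.35 | $801.00 | — | $166.65
14 | $166.65 | $4.66 | $171.31 | — | $0.00

$171.31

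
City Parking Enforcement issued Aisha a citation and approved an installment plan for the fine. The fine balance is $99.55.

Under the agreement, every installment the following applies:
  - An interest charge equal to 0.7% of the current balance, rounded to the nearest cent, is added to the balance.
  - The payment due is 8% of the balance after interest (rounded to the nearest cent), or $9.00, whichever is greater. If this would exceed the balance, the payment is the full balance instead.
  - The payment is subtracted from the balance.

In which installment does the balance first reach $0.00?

Installment 1: $99.55 +$0.70 interest = $100.25; pay $9.00 → $91.25
Installment 2: $91.25 +$0.64 interest = $91.89; pay $9.00 → $82.89
Installment 3: $82.89 +$0.58 interest = $83.47; pay $9.00 → $74.47
Installment 4: $74.47 +$0.52 interest = $74.99; pay $9.00 → $65.99
Installment 5: $65.99 +$0.46 interest = $66.45; pay $9.00 → $57.45
Installment 6: $57.45 +$0.40 interest = $57.85; pay $9.00 → $48.85
Installment 7: $48.85 +$0.34 interest = $49.19; pay $9.00 → $40.19
Installment 8: $40.19 +$0.28 interest = $40.47; pay $9.00 → $31.47
Installment 9: $31.47 +$0.22 interest = $31.69; pay $9.00 → $22.69
Installment 10: $22.69 +$0.16 interest = $22.85; pay $9.00 → $13.85
Installment 11: $13.85 +$0.10 interest = $13.95; pay $9.00 → $4.95
Installment 12: $4.95 +$0.03 interest = $4.98; pay $4.98 → $0.00
Balance reaches $0.00 in installment 12.

12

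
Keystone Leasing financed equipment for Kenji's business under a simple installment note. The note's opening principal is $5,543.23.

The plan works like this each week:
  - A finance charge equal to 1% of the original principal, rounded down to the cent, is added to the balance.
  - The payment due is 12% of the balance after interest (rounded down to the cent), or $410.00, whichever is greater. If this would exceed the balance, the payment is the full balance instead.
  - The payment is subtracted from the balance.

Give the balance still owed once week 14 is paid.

Week 1: opening $5,543.23; interest $55.43 → $5,598.66; payment $671.83; balance $4,926.83
Week 2: opening $4,926.83; interest $55.43 → $4,982.26; payment $597.87; balance $4,384.39
Week 3: opening $4,384.39; interest $55.43 → $4,439.82; payment $532.77; balance $3,907.05
Week 4: opening $3,907.05; interest $55.43 → $3,962.48; payment $475.49; balance $3,486.99
Week 5: opening $3,486.99; interest $55.43 → $3,542.42; payment $425.09; balance $3,117.33
Week 6: opening $3,117.33; interest $55.43 → $3,172.76; payment $410.00; balance $2,762.76
Week 7: opening $2,762.76; interest $55.43 → $2,818.19; payment $410.00; balance $2,408.19
Week 8: opening $2,408.19; interest $55.43 → $2,463.62; payment $410.00; balance $2,053.62
Week 9: opening $2,053.62; interest $55.43 → $2,109.05; payment $410.00; balance $1,699.05
Week 10: opening $1,699.05; interest $55.43 → $1,754.48; payment $410.00; balance $1,344.48
Week 11: opening $1,344.48; interest $55.43 → $1,399.91; payment $410.00; balance $989.91
Week 12: opening $989.91; interest $55.43 → $1,045.34; payment $410.00; balance $635.34
Week 13: opening $635.34; interest $55.43 → $690.77; payment $410.00; balance $280.77
Week 14: opening $280.77; interest $55.43 → $336.20; payment $336.20; balance $0.00

$0.00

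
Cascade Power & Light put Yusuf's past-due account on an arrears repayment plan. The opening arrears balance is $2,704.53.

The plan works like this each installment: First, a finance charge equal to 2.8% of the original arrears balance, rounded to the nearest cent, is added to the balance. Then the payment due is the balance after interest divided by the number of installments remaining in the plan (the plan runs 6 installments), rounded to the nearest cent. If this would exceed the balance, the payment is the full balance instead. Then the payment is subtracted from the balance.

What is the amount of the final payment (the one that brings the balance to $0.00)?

$636.29

Installment 1: $2,704.53 +$75.73 interest = $2,780.26; pay $463.38 → $2,316.88
Installment 2: $2,316.88 +$75.73 interest = $2,392.61; pay $478.52 → $1,914.09
Installment 3: $1,914.09 +$75.73 interest = $1,989.82; pay $497.46 → $1,492.36
Installment 4: $1,492.36 +$75.73 interest = $1,568.09; pay $522.70 → $1,045.39
Installment 5: $1,045.39 +$75.73 interest = $1,121.12; pay $560.56 → $560.56
Installment 6: $560.56 +$75.73 interest = $636.29; pay $636.29 → $0.00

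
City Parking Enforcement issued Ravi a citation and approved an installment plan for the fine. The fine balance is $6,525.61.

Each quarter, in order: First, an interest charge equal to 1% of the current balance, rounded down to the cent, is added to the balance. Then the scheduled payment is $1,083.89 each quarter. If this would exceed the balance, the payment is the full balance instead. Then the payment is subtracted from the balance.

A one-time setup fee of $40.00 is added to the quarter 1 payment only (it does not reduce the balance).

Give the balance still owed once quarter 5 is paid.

Quarter 1: opening $6,525.61; interest $65.25 → $6,590.86; payment $1,083.89 (+ $40.00 fee); balance $5,506.97
Quarter 2: opening $5,506.97; interest $55.06 → $5,562.03; payment $1,083.89; balance $4,478.14
Quarter 3: opening $4,478.14; interest $44.78 → $4,522.92; payment $1,083.89; balance $3,439.03
Quarter 4: opening $3,439.03; interest $34.39 → $3,473.42; payment $1,083.89; balance $2,389.53
Quarter 5: opening $2,389.53; interest $23.89 → $2,413.42; payment $1,083.89; balance $1,329.53

$1,329.53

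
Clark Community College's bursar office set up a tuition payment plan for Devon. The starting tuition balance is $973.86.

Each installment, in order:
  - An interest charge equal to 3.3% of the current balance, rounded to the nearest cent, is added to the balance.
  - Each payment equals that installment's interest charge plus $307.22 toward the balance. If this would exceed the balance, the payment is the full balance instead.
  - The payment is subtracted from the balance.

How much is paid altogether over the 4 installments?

$1,041.58

Installment 1: $973.86 +$32.14 interest = $1,006.00; pay $339.36 → $666.64
Installment 2: $666.64 +$22.00 interest = $688.64; pay $329.22 → $359.42
Installment 3: $359.42 +$11.86 interest = $371.28; pay $319.08 → $52.20
Installment 4: $52.20 +$1.72 interest = $53.92; pay $53.92 → $0.00
Total paid: $1,041.58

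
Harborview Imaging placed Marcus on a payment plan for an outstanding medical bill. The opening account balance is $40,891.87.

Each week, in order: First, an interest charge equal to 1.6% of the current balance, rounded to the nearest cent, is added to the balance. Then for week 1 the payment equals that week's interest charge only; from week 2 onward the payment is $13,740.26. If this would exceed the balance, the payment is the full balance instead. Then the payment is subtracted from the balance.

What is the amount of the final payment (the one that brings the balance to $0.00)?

$1,018.46

# | Opening | Interest | Payment | End bal
1 | $40,891.87 | $654.27 | $654.27 | $40,891.87
2 | $40,891.87 | $654.27 | $13,740.26 | $27,805.88
3 | $27,805.88 | $444.89 | $13,740.26 | $14,510.51
4 | $14,510.51 | $232.17 | $13,740.26 | $1,002.42
5 | $1,002.42 | $16.04 | $1,018.46 | $0.00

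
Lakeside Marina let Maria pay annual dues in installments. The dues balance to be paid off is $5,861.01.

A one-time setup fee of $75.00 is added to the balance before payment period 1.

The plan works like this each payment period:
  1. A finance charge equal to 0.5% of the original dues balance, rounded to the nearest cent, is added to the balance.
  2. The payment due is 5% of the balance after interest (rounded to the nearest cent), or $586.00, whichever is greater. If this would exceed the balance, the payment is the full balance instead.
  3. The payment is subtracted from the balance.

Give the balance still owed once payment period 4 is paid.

# | Opening | Interest | Payment | End bal
1 | $5,936.01 | $29.31 | $586.00 | $5,379.32
2 | $5,379.32 | $29.31 | $586.00 | $4,822.63
3 | $4,822.63 | $29.31 | $586.00 | $4,265.94
4 | $4,265.94 | $29.31 | $586.00 | $3,709.25

$3,709.25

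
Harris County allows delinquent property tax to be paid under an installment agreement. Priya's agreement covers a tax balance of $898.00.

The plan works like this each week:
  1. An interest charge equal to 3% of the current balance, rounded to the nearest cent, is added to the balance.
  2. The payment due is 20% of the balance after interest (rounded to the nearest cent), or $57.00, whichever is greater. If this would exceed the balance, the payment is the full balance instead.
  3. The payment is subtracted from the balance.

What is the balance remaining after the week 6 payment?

Week 1: $898.00 +$26.94 interest = $924.94; pay $184.99 → $739.95
Week 2: $739.95 +$22.20 interest = $762.15; pay $152.43 → $609.72
Week 3: $609.72 +$18.29 interest = $628.01; pay $125.60 → $502.41
Week 4: $502.41 +$15.07 interest = $517.48; pay $103.50 → $413.98
Week 5: $413.98 +$12.42 interest = $426.40; pay $85.28 → $341.12
Week 6: $341.12 +$10.23 interest = $351.35; pay $70.27 → $281.08

$281.08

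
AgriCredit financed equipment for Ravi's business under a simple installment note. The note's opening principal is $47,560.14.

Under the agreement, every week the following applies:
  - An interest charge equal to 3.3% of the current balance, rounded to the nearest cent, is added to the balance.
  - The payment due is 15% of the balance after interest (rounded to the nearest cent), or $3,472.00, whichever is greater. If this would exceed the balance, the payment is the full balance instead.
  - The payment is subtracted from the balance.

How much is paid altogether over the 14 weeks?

$57,567.62

Week 1: opening $47,560.14; interest $1,569.48 → $49,129.62; payment $7,369.44; balance $41,760.18
Week 2: opening $41,760.18; interest $1,378.09 → $43,138.27; payment $6,470.74; balance $36,667.53
Week 3: opening $36,667.53; interest $1,210.03 → $37,877.56; payment $5,681.63; balance $32,195.93
Week 4: opening $32,195.93; interest $1,062.47 → $33,258.40; payment $4,988.76; balance $28,269.64
Week 5: opening $28,269.64; interest $932.90 → $29,202.54; payment $4,380.38; balance $24,822.16
Week 6: opening $24,822.16; interest $819.13 → $25,641.29; payment $3,846.19; balance $21,795.10
Week 7: opening $21,795.10; interest $719.24 → $22,514.34; payment $3,472.00; balance $19,042.34
Week 8: opening $19,042.34; interest $628.40 → $19,670.74; payment $3,472.00; balance $16,198.74
Week 9: opening $16,198.74; interest $534.56 → $16,733.30; payment $3,472.00; balance $13,261.30
Week 10: opening $13,261.30; interest $437.62 → $13,698.92; payment $3,472.00; balance $10,226.92
Week 11: opening $10,226.92; interest $337.49 → $10,564.41; payment $3,472.00; balance $7,092.41
Week 12: opening $7,092.41; interest $234.05 → $7,326.46; payment $3,472.00; balance $3,854.46
Week 13: opening $3,854.46; interest $127.20 → $3,981.66; payment $3,472.00; balance $509.66
Week 14: opening $509.66; interest $16.82 → $526.48; payment $526.48; balance $0.00
Total paid: $57,567.62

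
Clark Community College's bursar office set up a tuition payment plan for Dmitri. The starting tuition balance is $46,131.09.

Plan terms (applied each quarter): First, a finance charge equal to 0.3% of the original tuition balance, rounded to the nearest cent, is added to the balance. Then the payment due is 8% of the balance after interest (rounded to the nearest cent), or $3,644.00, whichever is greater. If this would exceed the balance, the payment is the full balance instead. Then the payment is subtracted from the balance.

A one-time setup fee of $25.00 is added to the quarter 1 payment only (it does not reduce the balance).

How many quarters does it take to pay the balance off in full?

14

Quarter 1: opening $46,131.09; interest $138.39 → $46,269.48; payment $3,701.56 (+ $25.00 fee); balance $42,567.92
Quarter 2: opening $42,567.92; interest $138.39 → $42,706.31; payment $3,644.00; balance $39,062.31
Quarter 3: opening $39,062.31; interest $138.39 → $39,200.70; payment $3,644.00; balance $35,556.70
Quarter 4: opening $35,556.70; interest $138.39 → $35,695.09; payment $3,644.00; balance $32,051.09
Quarter 5: opening $32,051.09; interest $138.39 → $32,189.48; payment $3,644.00; balance $28,545.48
Quarter 6: opening $28,545.48; interest $138.39 → $28,683.87; payment $3,644.00; balance $25,039.87
Quarter 7: opening $25,039.87; interest $138.39 → $25,178.26; payment $3,644.00; balance $21,534.26
Quarter 8: opening $21,534.26; interest $138.39 → $21,672.65; payment $3,644.00; balance $18,028.65
Quarter 9: opening $18,028.65; interest $138.39 → $18,167.04; payment $3,644.00; balance $14,523.04
Quarter 10: opening $14,523.04; interest $138.39 → $14,661.43; payment $3,644.00; balance $11,017.43
Quarter 11: opening $11,017.43; interest $138.39 → $11,155.82; payment $3,644.00; balance $7,511.82
Quarter 12: opening $7,511.82; interest $138.39 → $7,650.21; payment $3,644.00; balance $4,006.21
Quarter 13: opening $4,006.21; interest $138.39 → $4,144.60; payment $3,644.00; balance $500.60
Quarter 14: opening $500.60; interest $138.39 → $638.99; payment $638.99; balance $0.00
Balance reaches $0.00 in quarter 14.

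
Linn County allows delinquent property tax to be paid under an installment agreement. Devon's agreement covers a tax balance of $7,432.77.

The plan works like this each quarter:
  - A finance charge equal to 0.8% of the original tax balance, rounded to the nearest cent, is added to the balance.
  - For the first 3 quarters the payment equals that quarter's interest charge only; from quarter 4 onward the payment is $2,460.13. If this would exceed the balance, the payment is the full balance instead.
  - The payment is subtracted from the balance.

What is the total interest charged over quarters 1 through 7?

$416.22

Quarter 1: opening $7,432.77; interest $59.46 → $7,492.23; payment $59.46; balance $7,432.77
Quarter 2: opening $7,432.77; interest $59.46 → $7,492.23; payment $59.46; balance $7,432.77
Quarter 3: opening $7,432.77; interest $59.46 → $7,492.23; payment $59.46; balance $7,432.77
Quarter 4: opening $7,432.77; interest $59.46 → $7,492.23; payment $2,460.13; balance $5,032.10
Quarter 5: opening $5,032.10; interest $59.46 → $5,091.56; payment $2,460.13; balance $2,631.43
Quarter 6: opening $2,631.43; interest $59.46 → $2,690.89; payment $2,460.13; balance $230.76
Quarter 7: opening $230.76; interest $59.46 → $290.22; payment $290.22; balance $0.00
Total interest: $59.46 + $59.46 + $59.46 + $59.46 + $59.46 + $59.46 + $59.46 = $416.22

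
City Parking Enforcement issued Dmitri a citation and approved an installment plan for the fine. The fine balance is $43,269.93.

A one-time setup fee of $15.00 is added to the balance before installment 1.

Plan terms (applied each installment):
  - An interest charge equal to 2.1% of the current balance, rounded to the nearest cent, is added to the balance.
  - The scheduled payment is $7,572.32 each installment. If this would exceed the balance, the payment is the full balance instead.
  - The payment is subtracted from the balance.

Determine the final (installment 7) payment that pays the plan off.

Installment 1: opening $43,284.93; interest $908.98 → $44,193.91; payment $7,572.32; balance $36,621.59
Installment 2: opening $36,621.59; interest $769.05 → $37,390.64; payment $7,572.32; balance $29,818.32
Installment 3: opening $29,818.32; interest $626.18 → $30,444.50; payment $7,572.32; balance $22,872.18
Installment 4: opening $22,872.18; interest $480.32 → $23,352.50; payment $7,572.32; balance $15,780.18
Installment 5: opening $15,780.18; interest $331.38 → $16,111.56; payment $7,572.32; balance $8,539.24
Installment 6: opening $8,539.24; interest $179.32 → $8,718.56; payment $7,572.32; balance $1,146.24
Installment 7: opening $1,146.24; interest $24.07 → $1,170.31; payment $1,170.31; balance $0.00

$1,170.31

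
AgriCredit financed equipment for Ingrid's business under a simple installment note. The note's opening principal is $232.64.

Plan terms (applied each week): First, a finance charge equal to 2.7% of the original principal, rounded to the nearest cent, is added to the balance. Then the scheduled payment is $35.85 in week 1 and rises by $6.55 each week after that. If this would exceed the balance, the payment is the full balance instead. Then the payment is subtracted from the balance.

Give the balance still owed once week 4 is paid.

$75.06

Week 1: $232.64 +$6.28 interest = $238.92; pay $35.85 → $203.07
Week 2: $203.07 +$6.28 interest = $209.35; pay $42.40 → $166.95
Week 3: $166.95 +$6.28 interest = $173.23; pay $48.95 → $124.28
Week 4: $124.28 +$6.28 interest = $130.56; pay $55.50 → $75.06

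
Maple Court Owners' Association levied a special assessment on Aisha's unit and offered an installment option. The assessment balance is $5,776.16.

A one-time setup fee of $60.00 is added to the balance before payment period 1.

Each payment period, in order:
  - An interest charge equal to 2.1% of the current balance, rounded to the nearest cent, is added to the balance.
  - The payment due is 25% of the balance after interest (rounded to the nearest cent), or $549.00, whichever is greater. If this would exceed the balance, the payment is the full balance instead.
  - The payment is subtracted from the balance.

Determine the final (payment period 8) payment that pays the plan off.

$463.47

# | Opening | Interest | Payment | End bal
1 | $5,836.16 | $122.56 | $1,489.68 | $4,469.04
2 | $4,469.04 | $93.85 | $1,140.72 | $3,422.17
3 | $3,422.17 | $71.87 | $873.51 | $2,620.53
4 | $2,620.53 | $55.03 | $668.89 | $2,006.67
5 | $2,006.67 | $42.14 | $549.00 | $1,499.81
6 | $1,499.81 | $31.50 | $549.00 | $982.31
7 | $982.31 | $20.63 | $549.00 | $453.94
8 | $453.94 | $9.53 | $463.47 | $0.00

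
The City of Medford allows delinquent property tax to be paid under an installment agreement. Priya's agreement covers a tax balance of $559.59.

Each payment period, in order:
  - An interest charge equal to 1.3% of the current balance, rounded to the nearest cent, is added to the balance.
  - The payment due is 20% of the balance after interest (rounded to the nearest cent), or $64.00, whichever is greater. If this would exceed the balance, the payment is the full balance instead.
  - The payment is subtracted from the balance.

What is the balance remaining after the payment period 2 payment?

Payment period 1: $559.59 +$7.27 interest = $566.86; pay $113.37 → $453.49
Payment period 2: $453.49 +$5.90 interest = $459.39; pay $91.88 → $367.51

$367.51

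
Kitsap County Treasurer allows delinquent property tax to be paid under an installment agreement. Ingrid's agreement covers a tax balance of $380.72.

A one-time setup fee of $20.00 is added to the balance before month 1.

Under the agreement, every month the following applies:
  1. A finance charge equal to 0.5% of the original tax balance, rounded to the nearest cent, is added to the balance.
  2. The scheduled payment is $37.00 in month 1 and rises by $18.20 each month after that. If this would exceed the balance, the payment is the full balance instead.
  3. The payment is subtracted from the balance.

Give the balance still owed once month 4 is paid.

$151.12

# | Opening | Interest | Payment | End bal
1 | $400.72 | $1.90 | $37.00 | $365.62
2 | $365.62 | $1.90 | $55.20 | $312.32
3 | $312.32 | $1.90 | $73.40 | $240.82
4 | $240.82 | $1.90 | $91.60 | $151.12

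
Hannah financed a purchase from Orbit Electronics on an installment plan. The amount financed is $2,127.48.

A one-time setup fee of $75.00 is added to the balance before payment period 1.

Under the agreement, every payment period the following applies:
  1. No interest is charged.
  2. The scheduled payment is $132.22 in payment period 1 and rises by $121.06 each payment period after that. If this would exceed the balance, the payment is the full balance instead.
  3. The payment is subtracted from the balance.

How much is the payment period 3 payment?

$374.34

# | Opening | Payment | End bal
1 | $2,202.48 | $132.22 | $2,070.26
2 | $2,070.26 | $253.28 | $1,816.98
3 | $1,816.98 | $374.34 | $1,442.64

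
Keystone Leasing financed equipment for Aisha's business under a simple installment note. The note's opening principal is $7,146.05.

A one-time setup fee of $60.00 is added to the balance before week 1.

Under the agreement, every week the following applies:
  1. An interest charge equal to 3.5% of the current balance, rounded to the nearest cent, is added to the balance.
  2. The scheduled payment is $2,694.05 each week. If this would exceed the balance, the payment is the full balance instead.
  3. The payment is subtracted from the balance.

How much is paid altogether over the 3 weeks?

$7,703.30

# | Opening | Interest | Payment | End bal
1 | $7,206.05 | $252.21 | $2,694.05 | $4,764.21
2 | $4,764.21 | $166.75 | $2,694.05 | $2,236.91
3 | $2,236.91 | $78.29 | $2,315.20 | $0.00
Total paid: $7,703.30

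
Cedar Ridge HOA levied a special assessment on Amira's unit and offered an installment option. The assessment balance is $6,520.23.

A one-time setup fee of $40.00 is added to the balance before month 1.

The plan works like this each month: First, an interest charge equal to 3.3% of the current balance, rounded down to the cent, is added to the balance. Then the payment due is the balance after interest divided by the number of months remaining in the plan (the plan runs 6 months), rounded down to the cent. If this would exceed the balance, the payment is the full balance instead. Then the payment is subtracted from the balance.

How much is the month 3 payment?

# | Opening | Interest | Payment | End bal
1 | $6,560.23 | $216.48 | $1,129.45 | $5,647.26
2 | $5,647.26 | $186.35 | $1,166.72 | $4,666.89
3 | $4,666.89 | $154.00 | $1,205.22 | $3,615.67

$1,205.22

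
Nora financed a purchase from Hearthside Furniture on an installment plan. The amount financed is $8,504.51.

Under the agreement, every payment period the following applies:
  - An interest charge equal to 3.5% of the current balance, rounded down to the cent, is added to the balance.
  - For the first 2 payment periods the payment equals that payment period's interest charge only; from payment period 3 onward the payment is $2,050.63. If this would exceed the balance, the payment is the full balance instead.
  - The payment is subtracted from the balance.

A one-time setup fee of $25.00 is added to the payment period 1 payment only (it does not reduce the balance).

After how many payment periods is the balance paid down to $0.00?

7

Payment period 1: opening $8,504.51; interest $297.65 → $8,802.16; payment $297.65 (+ $25.00 fee); balance $8,504.51
Payment period 2: opening $8,504.51; interest $297.65 → $8,802.16; payment $297.65; balance $8,504.51
Payment period 3: opening $8,504.51; interest $297.65 → $8,802.16; payment $2,050.63; balance $6,751.53
Payment period 4: opening $6,751.53; interest $236.30 → $6,987.83; payment $2,050.63; balance $4,937.20
Payment period 5: opening $4,937.20; interest $172.80 → $5,110.00; payment $2,050.63; balance $3,059.37
Payment period 6: opening $3,059.37; interest $107.07 → $3,166.44; payment $2,050.63; balance $1,115.81
Payment period 7: opening $1,115.81; interest $39.05 → $1,154.86; payment $1,154.86; balance $0.00
Balance reaches $0.00 in payment period 7.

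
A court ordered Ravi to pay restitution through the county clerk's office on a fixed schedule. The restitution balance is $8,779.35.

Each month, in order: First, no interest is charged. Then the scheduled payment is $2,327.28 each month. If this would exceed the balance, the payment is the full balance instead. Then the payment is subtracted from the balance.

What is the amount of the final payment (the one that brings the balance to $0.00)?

$1,797.51

Month 1: $8,779.35 − $2,327.28 → $6,452.07
Month 2: $6,452.07 − $2,327.28 → $4,124.79
Month 3: $4,124.79 − $2,327.28 → $1,797.51
Month 4: $1,797.51 − $1,797.51 → $0.00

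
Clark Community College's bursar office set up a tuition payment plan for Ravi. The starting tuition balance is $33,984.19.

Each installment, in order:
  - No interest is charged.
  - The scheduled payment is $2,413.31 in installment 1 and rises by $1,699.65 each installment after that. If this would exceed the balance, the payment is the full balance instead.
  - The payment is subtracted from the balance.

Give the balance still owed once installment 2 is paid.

Installment 1: opening $33,984.19; payment $2,413.31; balance $31,570.88
Installment 2: opening $31,570.88; payment $4,112.96; balance $27,457.92

$27,457.92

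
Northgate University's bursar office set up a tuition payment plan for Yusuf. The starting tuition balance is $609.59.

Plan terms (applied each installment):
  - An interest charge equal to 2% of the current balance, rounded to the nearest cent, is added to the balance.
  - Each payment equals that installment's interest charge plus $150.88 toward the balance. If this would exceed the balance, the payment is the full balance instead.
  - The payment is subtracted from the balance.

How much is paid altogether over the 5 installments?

$640.37

# | Opening | Interest | Payment | End bal
1 | $609.59 | $12.19 | $163.07 | $458.71
2 | $458.71 | $9.17 | $160.05 | $307.83
3 | $307.83 | $6.16 | $157.04 | $156.95
4 | $156.95 | $3.14 | $154.02 | $6.07
5 | $6.07 | $0.12 | $6.19 | $0.00
Total paid: $640.37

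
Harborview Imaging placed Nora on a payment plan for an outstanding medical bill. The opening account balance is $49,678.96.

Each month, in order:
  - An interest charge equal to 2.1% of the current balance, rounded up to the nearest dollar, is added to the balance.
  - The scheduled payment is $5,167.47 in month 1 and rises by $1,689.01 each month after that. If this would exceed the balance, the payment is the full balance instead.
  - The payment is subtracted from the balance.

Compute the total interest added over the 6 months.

Month 1: $49,678.96 +$1,044.00 interest = $50,722.96; pay $5,167.47 → $45,555.49
Month 2: $45,555.49 +$957.00 interest = $46,512.49; pay $6,856.48 → $39,656.01
Month 3: $39,656.01 +$833.00 interest = $40,489.01; pay $8,545.49 → $31,943.52
Month 4: $31,943.52 +$671.00 interest = $32,614.52; pay $10,234.50 → $22,380.02
Month 5: $22,380.02 +$470.00 interest = $22,850.02; pay $11,923.51 → $10,926.51
Month 6: $10,926.51 +$230.00 interest = $11,156.51; pay $11,156.51 → $0.00
Total interest: $1,044.00 + $957.00 + $833.00 + $671.00 + $470.00 + $230.00 = $4,205.00

$4,205.00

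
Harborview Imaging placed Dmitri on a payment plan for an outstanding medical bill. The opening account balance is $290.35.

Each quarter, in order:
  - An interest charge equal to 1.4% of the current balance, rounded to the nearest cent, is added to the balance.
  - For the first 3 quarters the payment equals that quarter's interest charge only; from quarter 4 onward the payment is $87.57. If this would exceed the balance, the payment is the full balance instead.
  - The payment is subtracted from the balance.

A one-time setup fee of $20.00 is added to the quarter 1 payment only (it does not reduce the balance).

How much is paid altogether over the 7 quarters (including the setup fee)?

$331.71

Quarter 1: $290.35 +$4.06 interest = $294.41; pay $4.06 (+ $20.00 fee) → $290.35
Quarter 2: $290.35 +$4.06 interest = $294.41; pay $4.06 → $290.35
Quarter 3: $290.35 +$4.06 interest = $294.41; pay $4.06 → $290.35
Quarter 4: $290.35 +$4.06 interest = $294.41; pay $87.57 → $206.84
Quarter 5: $206.84 +$2.90 interest = $209.74; pay $87.57 → $122.17
Quarter 6: $122.17 +$1.71 interest = $123.88; pay $87.57 → $36.31
Quarter 7: $36.31 +$0.51 interest = $36.82; pay $36.82 → $0.00
Total paid: $331.71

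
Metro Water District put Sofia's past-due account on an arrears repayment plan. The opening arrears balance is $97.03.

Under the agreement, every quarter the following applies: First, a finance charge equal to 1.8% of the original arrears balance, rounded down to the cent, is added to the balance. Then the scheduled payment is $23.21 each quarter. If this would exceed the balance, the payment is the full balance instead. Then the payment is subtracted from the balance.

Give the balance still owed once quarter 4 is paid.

$11.15

Quarter 1: opening $97.03; interest $1.74 → $98.77; payment $23.21; balance $75.56
Quarter 2: opening $75.56; interest $1.74 → $77.30; payment $23.21; balance $54.09
Quarter 3: opening $54.09; interest $1.74 → $55.83; payment $23.21; balance $32.62
Quarter 4: opening $32.62; interest $1.74 → $34.36; payment $23.21; balance $11.15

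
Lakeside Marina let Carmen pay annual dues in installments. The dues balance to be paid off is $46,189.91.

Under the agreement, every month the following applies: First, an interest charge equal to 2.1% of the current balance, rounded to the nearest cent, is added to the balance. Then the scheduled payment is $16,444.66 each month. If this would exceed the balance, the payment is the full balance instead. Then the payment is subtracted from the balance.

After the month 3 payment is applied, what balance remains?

Month 1: $46,189.91 +$969.99 interest = $47,159.90; pay $16,444.66 → $30,715.24
Month 2: $30,715.24 +$645.02 interest = $31,360.26; pay $16,444.66 → $14,915.60
Month 3: $14,915.60 +$313.23 interest = $15,228.83; pay $15,228.83 → $0.00

$0.00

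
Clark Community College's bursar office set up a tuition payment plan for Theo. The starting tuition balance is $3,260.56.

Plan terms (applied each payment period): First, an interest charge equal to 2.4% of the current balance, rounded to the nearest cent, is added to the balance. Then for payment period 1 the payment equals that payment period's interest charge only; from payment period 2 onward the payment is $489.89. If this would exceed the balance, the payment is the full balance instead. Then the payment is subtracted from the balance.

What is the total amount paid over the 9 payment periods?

$3,674.54

# | Opening | Interest | Payment | End bal
1 | $3,260.56 | $78.25 | $78.25 | $3,260.56
2 | $3,260.56 | $78.25 | $489.89 | $2,848.92
3 | $2,848.92 | $68.37 | $489.89 | $2,427.40
4 | $2,427.40 | $58.26 | $489.89 | $1,995.77
5 | $1,995.77 | $47.90 | $489.89 | $1,553.78
6 | $1,553.78 | $37.29 | $489.89 | $1,101.18
7 | $1,101.18 | $26.43 | $489.89 | $637.72
8 | $637.72 | $15.31 | $489.89 | $163.14
9 | $163.14 | $3.92 | $167.06 | $0.00
Total paid: $3,674.54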